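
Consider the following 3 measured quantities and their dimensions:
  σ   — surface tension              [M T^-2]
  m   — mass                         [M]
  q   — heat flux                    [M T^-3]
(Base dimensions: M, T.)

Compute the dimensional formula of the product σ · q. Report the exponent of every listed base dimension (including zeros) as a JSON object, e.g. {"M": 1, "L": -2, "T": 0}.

{"M": 2, "T": -5}

Write exponents as rows M,T / cols σ,m,q:
  M: [ 1  1  1]
  T: [-2  0 -3]
  [M]: (1)·1+(1)·1 = 2
  [T]: (1)·-2+(1)·-3 = -5
⇒ M^2 T^-5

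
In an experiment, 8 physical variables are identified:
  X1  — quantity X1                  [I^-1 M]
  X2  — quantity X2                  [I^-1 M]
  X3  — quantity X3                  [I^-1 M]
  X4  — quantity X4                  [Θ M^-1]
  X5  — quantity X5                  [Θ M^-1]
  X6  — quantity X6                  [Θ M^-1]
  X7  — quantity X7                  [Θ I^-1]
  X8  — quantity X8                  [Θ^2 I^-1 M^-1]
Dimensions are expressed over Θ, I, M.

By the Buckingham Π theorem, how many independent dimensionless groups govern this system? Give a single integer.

Dimensional matrix (Θ×I×M by X1×X2×X3×X4×X5×X6×X7×X8):
  Θ: [ 0  0  0  1  1  1  1  2]
  I: [-1 -1 -1  0  0  0 -1 -1]
  M: [ 1  1  1 -1 -1 -1  0 -1]
RREF → pivots at {X1,X4} ⇒ r = 2
Π count = n − r = 8 − 2 = 6

6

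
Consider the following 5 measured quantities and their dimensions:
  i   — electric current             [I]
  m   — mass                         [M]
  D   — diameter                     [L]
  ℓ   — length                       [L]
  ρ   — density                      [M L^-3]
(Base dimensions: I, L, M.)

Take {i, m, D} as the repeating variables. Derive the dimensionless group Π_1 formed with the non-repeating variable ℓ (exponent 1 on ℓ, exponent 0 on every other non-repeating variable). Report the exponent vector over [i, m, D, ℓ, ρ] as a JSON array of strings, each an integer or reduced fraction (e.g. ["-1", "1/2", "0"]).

["0", "0", "-1", "1", "0"]

Write exponents as rows I,L,M / cols i,m,D,ℓ,ρ:
  I: [ 1  0  0  0  0]
  L: [ 0  0  1  1 -3]
  M: [ 0  1  0  0  1]
Row reduction gives pivot columns i,m,D; rank = 3
Repeat: i,m,D; free: ℓ,ρ
RREF:
  r0: [   1    0    0    0    0]
  r1: [   0    1    0    0    1]
  r2: [   0    0    1    1   -3]
Fix exponent of ℓ at 1, ρ at 0; solve each RREF row for its pivot's exponent:
  r0: exp(i) + (0)·1 = 0 ⇒ exp(i) = 0
  r1: exp(m) + (0)·1 = 0 ⇒ exp(m) = 0
  r2: exp(D) + (1)·1 = 0 ⇒ exp(D) = -1
Π_1 = D^-1 · ℓ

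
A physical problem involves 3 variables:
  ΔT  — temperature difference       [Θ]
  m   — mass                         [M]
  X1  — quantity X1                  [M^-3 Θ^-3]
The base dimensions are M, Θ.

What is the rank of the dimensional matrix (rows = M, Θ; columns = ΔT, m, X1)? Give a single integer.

Write exponents as rows M,Θ / cols ΔT,m,X1:
  M: [ 0  1 -3]
  Θ: [ 1  0 -3]
Row reduction gives pivot columns ΔT,m; rank = 2

2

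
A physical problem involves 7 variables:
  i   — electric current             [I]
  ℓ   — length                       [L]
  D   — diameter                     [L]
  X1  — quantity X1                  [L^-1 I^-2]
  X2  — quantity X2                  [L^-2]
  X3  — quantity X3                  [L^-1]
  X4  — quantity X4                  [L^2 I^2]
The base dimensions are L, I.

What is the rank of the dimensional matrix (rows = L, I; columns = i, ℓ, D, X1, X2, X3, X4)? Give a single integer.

2

Dimensional matrix (L×I by i×ℓ×D×X1×X2×X3×X4):
  L: [ 0  1  1 -1 -2 -1  2]
  I: [ 1  0  0 -2  0  0  2]
Row reduction gives pivot columns i,ℓ; rank = 2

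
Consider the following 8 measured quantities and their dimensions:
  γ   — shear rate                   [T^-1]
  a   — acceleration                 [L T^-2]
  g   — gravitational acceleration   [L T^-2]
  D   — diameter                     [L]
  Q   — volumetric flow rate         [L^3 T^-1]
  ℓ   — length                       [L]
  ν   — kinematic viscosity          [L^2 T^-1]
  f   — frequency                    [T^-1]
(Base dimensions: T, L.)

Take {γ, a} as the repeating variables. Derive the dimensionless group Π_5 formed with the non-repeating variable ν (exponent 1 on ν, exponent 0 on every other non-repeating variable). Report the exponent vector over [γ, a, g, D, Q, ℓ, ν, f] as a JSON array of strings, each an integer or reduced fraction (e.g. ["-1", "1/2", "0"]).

["3", "-2", "0", "0", "0", "0", "1", "0"]

Write exponents as rows T,L / cols γ,a,g,D,Q,ℓ,ν,f:
  T: [-1 -2 -2  0 -1  0 -1 -1]
  L: [ 0  1  1  1  3  1  2  0]
RREF → pivots at {γ,a} ⇒ r = 2
Repeat: γ,a; free: g,D,Q,ℓ,ν,f
RREF:
  r0: [   1    0    0   -2   -5   -2   -3    1]
  r1: [   0    1    1    1    3    1    2    0]
Fix exponent of ν at 1, g at 0, D at 0, Q at 0, ℓ at 0, f at 0; solve each RREF row for its pivot's exponent:
  r0: exp(γ) + (-3)·1 = 0 ⇒ exp(γ) = 3
  r1: exp(a) + (2)·1 = 0 ⇒ exp(a) = -2
Π_5 = γ^3 · a^-2 · ν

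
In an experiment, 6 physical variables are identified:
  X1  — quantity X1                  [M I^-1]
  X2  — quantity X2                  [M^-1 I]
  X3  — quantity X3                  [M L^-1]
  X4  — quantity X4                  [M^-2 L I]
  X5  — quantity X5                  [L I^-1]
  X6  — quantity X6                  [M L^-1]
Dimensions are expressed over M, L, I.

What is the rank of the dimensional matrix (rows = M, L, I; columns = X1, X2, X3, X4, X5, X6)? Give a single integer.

2

Write exponents as rows M,L,I / cols X1,X2,X3,X4,X5,X6:
  M: [ 1 -1  1 -2  0  1]
  L: [ 0  0 -1  1  1 -1]
  I: [-1  1  0  1 -1  0]
RREF → pivots at {X1,X3} ⇒ r = 2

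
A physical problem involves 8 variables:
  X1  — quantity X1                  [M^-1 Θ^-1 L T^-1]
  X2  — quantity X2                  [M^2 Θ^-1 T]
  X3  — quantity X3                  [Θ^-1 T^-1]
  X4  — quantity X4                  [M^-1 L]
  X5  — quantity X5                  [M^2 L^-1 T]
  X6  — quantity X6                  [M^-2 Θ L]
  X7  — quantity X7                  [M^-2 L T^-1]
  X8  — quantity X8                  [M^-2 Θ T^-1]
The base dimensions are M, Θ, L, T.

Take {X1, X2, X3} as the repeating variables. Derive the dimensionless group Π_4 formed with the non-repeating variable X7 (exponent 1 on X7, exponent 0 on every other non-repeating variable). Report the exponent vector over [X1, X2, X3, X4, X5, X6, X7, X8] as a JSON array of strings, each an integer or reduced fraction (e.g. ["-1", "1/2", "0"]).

Write exponents as rows M,Θ,L,T / cols X1,X2,X3,X4,X5,X6,X7,X8:
  M: [-1  2  0 -1  2 -2 -2 -2]
  Θ: [-1 -1 -1  0  0  1  0  1]
  L: [ 1  0  0  1 -1  1  1  0]
  T: [-1  1 -1  0  1  0 -1 -1]
Echelon form has 3 nonzero rows (pivots: X1,X2,X3)
Pivot set = {X1,X2,X3}, free = {X4,X5,X6,X7,X8}
RREF:
  r0: [   1    0    0    1   -1    1    1    0]
  r1: [   0    1    0    0  1/2 -1/2 -1/2   -1]
  r2: [   0    0    1   -1  1/2 -3/2 -1/2    0]
  r3: [   0    0    0    0    0    0    0    0]
Fix exponent of X7 at 1, X4 at 0, X5 at 0, X6 at 0, X8 at 0; solve each RREF row for its pivot's exponent:
  r0: exp(X1) + (1)·1 = 0 ⇒ exp(X1) = -1
  r1: exp(X2) + (-1/2)·1 = 0 ⇒ exp(X2) = 1/2
  r2: exp(X3) + (-1/2)·1 = 0 ⇒ exp(X3) = 1/2
Π_4 = X1^-1 · X2^(1/2) · X3^(1/2) · X7

["-1", "1/2", "1/2", "0", "0", "0", "1", "0"]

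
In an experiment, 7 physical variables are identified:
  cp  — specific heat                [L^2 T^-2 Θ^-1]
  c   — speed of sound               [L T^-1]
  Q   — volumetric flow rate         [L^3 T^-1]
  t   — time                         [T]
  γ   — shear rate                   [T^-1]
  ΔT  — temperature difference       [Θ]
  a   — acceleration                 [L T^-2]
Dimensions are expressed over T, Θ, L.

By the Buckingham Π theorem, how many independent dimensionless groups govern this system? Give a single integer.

4

Exponent matrix [T,Θ,L] × [cp,c,Q,t,γ,ΔT,a]:
  T: [-2 -1 -1  1 -1  0 -2]
  Θ: [-1  0  0  0  0  1  0]
  L: [ 2  1  3  0  0  0  1]
Echelon form has 3 nonzero rows (pivots: cp,c,Q)
7 vars − rank 3 = 4 Π groups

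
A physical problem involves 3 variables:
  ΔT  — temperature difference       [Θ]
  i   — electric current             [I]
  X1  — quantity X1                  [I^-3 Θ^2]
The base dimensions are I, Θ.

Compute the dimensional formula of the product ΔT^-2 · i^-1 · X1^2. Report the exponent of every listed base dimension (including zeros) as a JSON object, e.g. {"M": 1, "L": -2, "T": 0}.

{"I": -7, "Θ": 2}

Exponent matrix [I,Θ] × [ΔT,i,X1]:
  I: [ 0  1 -3]
  Θ: [ 1  0  2]
  [I]: (-2)·0+(-1)·1+(2)·-3 = -7
  [Θ]: (-2)·1+(-1)·0+(2)·2 = 2
⇒ I^-7 Θ^2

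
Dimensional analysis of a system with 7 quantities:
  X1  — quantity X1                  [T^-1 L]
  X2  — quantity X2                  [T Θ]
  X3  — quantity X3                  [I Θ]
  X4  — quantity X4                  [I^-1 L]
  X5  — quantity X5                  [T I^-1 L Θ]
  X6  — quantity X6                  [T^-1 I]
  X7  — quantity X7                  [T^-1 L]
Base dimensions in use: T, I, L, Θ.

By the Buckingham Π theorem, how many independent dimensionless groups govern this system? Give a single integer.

4

Exponent matrix [T,I,L,Θ] × [X1,X2,X3,X4,X5,X6,X7]:
  T: [-1  1  0  0  1 -1 -1]
  I: [ 0  0  1 -1 -1  1  0]
  L: [ 1  0  0  1  1  0  1]
  Θ: [ 0  1  1  0  1  0  0]
Row reduction gives pivot columns X1,X2,X3; rank = 3
7 vars − rank 3 = 4 Π groups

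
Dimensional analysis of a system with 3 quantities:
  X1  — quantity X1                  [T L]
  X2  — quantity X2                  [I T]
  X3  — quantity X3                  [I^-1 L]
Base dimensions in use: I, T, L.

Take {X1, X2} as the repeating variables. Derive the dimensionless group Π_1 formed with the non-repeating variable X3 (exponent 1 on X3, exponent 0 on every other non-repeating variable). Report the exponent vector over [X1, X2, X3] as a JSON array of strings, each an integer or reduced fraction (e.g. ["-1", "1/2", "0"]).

["-1", "1", "1"]

Dimensional matrix (I×T×L by X1×X2×X3):
  I: [ 0  1 -1]
  T: [ 1  1  0]
  L: [ 1  0  1]
Echelon form has 2 nonzero rows (pivots: X1,X2)
Repeat: X1,X2; free: X3
RREF:
  r0: [   1    0    1]
  r1: [   0    1   -1]
  r2: [   0    0    0]
Fix exponent of X3 at 1; solve each RREF row for its pivot's exponent:
  r0: exp(X1) + (1)·1 = 0 ⇒ exp(X1) = -1
  r1: exp(X2) + (-1)·1 = 0 ⇒ exp(X2) = 1
Π_1 = X1^-1 · X2 · X3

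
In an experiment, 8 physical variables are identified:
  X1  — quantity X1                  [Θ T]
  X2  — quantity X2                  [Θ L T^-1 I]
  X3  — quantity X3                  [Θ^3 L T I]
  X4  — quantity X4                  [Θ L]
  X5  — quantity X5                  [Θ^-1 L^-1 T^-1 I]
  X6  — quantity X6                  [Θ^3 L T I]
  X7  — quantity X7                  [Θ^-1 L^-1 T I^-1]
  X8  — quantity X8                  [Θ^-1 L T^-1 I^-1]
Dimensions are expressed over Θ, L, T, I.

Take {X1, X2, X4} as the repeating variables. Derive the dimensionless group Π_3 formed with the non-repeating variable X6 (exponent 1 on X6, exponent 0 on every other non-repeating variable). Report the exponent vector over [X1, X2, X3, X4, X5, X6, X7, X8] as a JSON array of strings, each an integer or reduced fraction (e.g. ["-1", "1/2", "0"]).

["-2", "-1", "0", "0", "0", "1", "0", "0"]

Dimensional matrix (Θ×L×T×I by X1×X2×X3×X4×X5×X6×X7×X8):
  Θ: [ 1  1  3  1 -1  3 -1 -1]
  L: [ 0  1  1  1 -1  1 -1  1]
  T: [ 1 -1  1  0 -1  1  1 -1]
  I: [ 0  1  1  0  1  1 -1 -1]
Echelon form has 3 nonzero rows (pivots: X1,X2,X4)
Repeat: X1,X2,X4; free: X3,X5,X6,X7,X8
RREF:
  r0: [   1    0    2    0    0    2    0   -2]
  r1: [   0    1    1    0    1    1   -1   -1]
  r2: [   0    0    0    1   -2    0    0    2]
  r3: [   0    0    0    0    0    0    0    0]
Fix exponent of X6 at 1, X3 at 0, X5 at 0, X7 at 0, X8 at 0; solve each RREF row for its pivot's exponent:
  r0: exp(X1) + (2)·1 = 0 ⇒ exp(X1) = -2
  r1: exp(X2) + (1)·1 = 0 ⇒ exp(X2) = -1
  r2: exp(X4) + (0)·1 = 0 ⇒ exp(X4) = 0
Π_3 = X1^-2 · X2^-1 · X6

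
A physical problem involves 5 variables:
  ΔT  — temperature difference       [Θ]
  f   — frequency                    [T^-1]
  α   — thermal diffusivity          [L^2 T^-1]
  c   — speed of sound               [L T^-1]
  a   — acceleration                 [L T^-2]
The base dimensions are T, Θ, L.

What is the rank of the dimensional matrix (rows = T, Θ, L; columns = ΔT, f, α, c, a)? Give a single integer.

Exponent matrix [T,Θ,L] × [ΔT,f,α,c,a]:
  T: [ 0 -1 -1 -1 -2]
  Θ: [ 1  0  0  0  0]
  L: [ 0  0  2  1  1]
RREF → pivots at {ΔT,f,α} ⇒ r = 3

3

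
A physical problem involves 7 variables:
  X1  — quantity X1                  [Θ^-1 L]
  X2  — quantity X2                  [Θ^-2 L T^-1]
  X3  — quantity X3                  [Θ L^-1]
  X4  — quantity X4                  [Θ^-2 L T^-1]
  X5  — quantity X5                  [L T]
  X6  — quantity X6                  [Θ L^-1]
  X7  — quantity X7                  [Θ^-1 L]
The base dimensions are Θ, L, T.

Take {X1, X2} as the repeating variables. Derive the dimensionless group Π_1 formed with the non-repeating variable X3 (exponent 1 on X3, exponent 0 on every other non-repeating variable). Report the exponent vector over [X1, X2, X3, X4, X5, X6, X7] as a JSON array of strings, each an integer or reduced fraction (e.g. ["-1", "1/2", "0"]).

Write exponents as rows Θ,L,T / cols X1,X2,X3,X4,X5,X6,X7:
  Θ: [-1 -2  1 -2  0  1 -1]
  L: [ 1  1 -1  1  1 -1  1]
  T: [ 0 -1  0 -1  1  0  0]
Row reduction gives pivot columns X1,X2; rank = 2
Repeat: X1,X2; free: X3,X4,X5,X6,X7
RREF:
  r0: [   1    0   -1    0    2   -1    1]
  r1: [   0    1    0    1   -1    0    0]
  r2: [   0    0    0    0    0    0    0]
Fix exponent of X3 at 1, X4 at 0, X5 at 0, X6 at 0, X7 at 0; solve each RREF row for its pivot's exponent:
  r0: exp(X1) + (-1)·1 = 0 ⇒ exp(X1) = 1
  r1: exp(X2) + (0)·1 = 0 ⇒ exp(X2) = 0
Π_1 = X1 · X3

["1", "0", "1", "0", "0", "0", "0"]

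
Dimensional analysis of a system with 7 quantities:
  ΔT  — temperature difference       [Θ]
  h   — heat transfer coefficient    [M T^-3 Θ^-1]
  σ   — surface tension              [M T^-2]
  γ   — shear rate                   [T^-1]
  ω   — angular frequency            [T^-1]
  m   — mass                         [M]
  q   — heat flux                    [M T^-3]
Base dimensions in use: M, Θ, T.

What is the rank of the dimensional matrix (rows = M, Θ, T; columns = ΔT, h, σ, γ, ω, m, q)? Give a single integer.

3

Write exponents as rows M,Θ,T / cols ΔT,h,σ,γ,ω,m,q:
  M: [ 0  1  1  0  0  1  1]
  Θ: [ 1 -1  0  0  0  0  0]
  T: [ 0 -3 -2 -1 -1  0 -3]
Echelon form has 3 nonzero rows (pivots: ΔT,h,σ)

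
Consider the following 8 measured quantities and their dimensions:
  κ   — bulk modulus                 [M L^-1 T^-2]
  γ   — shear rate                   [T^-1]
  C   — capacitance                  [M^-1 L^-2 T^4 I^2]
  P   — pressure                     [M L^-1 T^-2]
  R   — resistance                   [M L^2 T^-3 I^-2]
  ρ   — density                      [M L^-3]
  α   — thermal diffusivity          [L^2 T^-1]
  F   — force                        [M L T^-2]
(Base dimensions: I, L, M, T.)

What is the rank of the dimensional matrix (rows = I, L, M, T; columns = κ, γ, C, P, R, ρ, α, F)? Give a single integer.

Dimensional matrix (I×L×M×T by κ×γ×C×P×R×ρ×α×F):
  I: [ 0  0  2  0 -2  0  0  0]
  L: [-1  0 -2 -1  2 -3  2  1]
  M: [ 1  0 -1  1  1  1  0  1]
  T: [-2 -1  4 -2 -3  0 -1 -2]
Row reduction gives pivot columns κ,γ,C,ρ; rank = 4

4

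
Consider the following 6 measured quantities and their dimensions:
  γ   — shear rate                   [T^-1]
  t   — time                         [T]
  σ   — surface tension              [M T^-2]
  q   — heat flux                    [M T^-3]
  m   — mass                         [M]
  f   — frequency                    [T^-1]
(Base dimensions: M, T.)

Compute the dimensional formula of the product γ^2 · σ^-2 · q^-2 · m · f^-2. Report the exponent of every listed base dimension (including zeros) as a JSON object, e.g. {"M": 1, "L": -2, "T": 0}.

Write exponents as rows M,T / cols γ,t,σ,q,m,f:
  M: [ 0  0  1  1  1  0]
  T: [-1  1 -2 -3  0 -1]
  [M]: (2)·0+(-2)·1+(-2)·1+(1)·1+(-2)·0 = -3
  [T]: (2)·-1+(-2)·-2+(-2)·-3+(1)·0+(-2)·-1 = 10
⇒ M^-3 T^10

{"M": -3, "T": 10}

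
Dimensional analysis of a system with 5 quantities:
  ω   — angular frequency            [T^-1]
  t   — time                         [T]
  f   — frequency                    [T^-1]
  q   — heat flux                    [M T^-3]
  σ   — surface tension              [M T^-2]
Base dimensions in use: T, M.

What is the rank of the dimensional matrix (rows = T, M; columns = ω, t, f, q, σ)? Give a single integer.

Write exponents as rows T,M / cols ω,t,f,q,σ:
  T: [-1  1 -1 -3 -2]
  M: [ 0  0  0  1  1]
RREF → pivots at {ω,q} ⇒ r = 2

2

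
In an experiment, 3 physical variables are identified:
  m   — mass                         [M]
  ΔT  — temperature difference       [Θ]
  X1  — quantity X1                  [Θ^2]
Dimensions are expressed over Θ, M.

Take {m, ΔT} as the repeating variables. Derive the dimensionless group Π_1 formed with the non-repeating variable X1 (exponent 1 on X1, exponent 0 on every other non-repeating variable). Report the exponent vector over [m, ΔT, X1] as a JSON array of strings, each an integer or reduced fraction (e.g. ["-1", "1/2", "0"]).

Write exponents as rows Θ,M / cols m,ΔT,X1:
  Θ: [ 0  1  2]
  M: [ 1  0  0]
RREF → pivots at {m,ΔT} ⇒ r = 2
Pivot set = {m,ΔT}, free = {X1}
RREF:
  r0: [   1    0    0]
  r1: [   0    1    2]
Fix exponent of X1 at 1; solve each RREF row for its pivot's exponent:
  r0: exp(m) + (0)·1 = 0 ⇒ exp(m) = 0
  r1: exp(ΔT) + (2)·1 = 0 ⇒ exp(ΔT) = -2
Π_1 = ΔT^-2 · X1

["0", "-2", "1"]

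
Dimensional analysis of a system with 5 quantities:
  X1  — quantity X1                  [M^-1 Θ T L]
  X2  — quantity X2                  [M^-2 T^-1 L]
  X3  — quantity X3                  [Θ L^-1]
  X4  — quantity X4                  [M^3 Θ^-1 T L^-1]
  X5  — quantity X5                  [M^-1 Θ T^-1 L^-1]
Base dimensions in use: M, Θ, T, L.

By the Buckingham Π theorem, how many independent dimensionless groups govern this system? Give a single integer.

2

Exponent matrix [M,Θ,T,L] × [X1,X2,X3,X4,X5]:
  M: [-1 -2  0  3 -1]
  Θ: [ 1  0  1 -1  1]
  T: [ 1 -1  0  1 -1]
  L: [ 1  1 -1 -1 -1]
RREF → pivots at {X1,X2,X3} ⇒ r = 3
n=5, r=3 ⇒ 2 dimensionless groups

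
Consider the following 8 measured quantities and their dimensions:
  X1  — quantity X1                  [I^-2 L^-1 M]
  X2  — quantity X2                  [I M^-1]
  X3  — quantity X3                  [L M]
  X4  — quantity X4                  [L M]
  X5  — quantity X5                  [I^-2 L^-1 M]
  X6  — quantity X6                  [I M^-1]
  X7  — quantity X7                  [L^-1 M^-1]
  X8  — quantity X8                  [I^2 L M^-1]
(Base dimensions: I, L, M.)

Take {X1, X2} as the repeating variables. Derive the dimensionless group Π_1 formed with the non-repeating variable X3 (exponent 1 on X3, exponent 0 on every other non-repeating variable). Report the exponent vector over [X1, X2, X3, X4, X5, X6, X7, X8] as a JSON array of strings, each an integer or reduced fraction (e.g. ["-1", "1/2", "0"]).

Exponent matrix [I,L,M] × [X1,X2,X3,X4,X5,X6,X7,X8]:
  I: [-2  1  0  0 -2  1  0  2]
  L: [-1  0  1  1 -1  0 -1  1]
  M: [ 1 -1  1  1  1 -1 -1 -1]
RREF → pivots at {X1,X2} ⇒ r = 2
Pivot set = {X1,X2}, free = {X3,X4,X5,X6,X7,X8}
RREF:
  r0: [   1    0   -1   -1    1    0    1   -1]
  r1: [   0    1   -2   -2    0    1    2    0]
  r2: [   0    0    0    0    0    0    0    0]
Fix exponent of X3 at 1, X4 at 0, X5 at 0, X6 at 0, X7 at 0, X8 at 0; solve each RREF row for its pivot's exponent:
  r0: exp(X1) + (-1)·1 = 0 ⇒ exp(X1) = 1
  r1: exp(X2) + (-2)·1 = 0 ⇒ exp(X2) = 2
Π_1 = X1 · X2^2 · X3

["1", "2", "1", "0", "0", "0", "0", "0"]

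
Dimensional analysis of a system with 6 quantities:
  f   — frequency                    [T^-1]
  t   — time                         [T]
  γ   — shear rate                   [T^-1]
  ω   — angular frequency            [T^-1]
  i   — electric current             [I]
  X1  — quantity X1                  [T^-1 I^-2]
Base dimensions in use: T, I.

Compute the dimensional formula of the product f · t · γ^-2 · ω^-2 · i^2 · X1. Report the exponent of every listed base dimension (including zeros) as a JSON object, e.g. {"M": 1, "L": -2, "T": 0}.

{"T": 3, "I": 0}

Exponent matrix [T,I] × [f,t,γ,ω,i,X1]:
  T: [-1  1 -1 -1  0 -1]
  I: [ 0  0  0  0  1 -2]
  [T]: (1)·-1+(1)·1+(-2)·-1+(-2)·-1+(2)·0+(1)·-1 = 3
  [I]: (1)·0+(1)·0+(-2)·0+(-2)·0+(2)·1+(1)·-2 = 0
⇒ T^3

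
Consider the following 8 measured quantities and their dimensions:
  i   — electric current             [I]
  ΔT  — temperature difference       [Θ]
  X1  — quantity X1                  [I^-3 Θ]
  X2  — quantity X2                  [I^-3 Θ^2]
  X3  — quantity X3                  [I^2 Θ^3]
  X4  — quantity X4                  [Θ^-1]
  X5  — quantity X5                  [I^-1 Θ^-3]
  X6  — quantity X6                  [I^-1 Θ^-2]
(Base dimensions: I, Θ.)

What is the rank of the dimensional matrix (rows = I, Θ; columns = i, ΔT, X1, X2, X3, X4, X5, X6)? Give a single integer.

Dimensional matrix (I×Θ by i×ΔT×X1×X2×X3×X4×X5×X6):
  I: [ 1  0 -3 -3  2  0 -1 -1]
  Θ: [ 0  1  1  2  3 -1 -3 -2]
RREF → pivots at {i,ΔT} ⇒ r = 2

2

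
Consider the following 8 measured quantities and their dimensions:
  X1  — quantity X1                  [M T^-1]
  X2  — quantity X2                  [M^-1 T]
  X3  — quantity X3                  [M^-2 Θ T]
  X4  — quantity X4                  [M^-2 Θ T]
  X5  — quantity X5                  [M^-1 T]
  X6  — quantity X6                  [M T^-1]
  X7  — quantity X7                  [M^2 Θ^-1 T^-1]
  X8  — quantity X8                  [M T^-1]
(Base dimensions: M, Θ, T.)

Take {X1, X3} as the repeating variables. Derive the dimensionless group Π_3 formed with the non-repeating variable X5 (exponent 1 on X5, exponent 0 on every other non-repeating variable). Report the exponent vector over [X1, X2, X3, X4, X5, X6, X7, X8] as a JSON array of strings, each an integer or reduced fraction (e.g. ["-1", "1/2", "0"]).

Dimensional matrix (M×Θ×T by X1×X2×X3×X4×X5×X6×X7×X8):
  M: [ 1 -1 -2 -2 -1  1  2  1]
  Θ: [ 0  0  1  1  0  0 -1  0]
  T: [-1  1  1  1  1 -1 -1 -1]
Row reduction gives pivot columns X1,X3; rank = 2
Pivot set = {X1,X3}, free = {X2,X4,X5,X6,X7,X8}
RREF:
  r0: [   1   -1    0    0   -1    1    0    1]
  r1: [   0    0    1    1    0    0   -1    0]
  r2: [   0    0    0    0    0    0    0    0]
Fix exponent of X5 at 1, X2 at 0, X4 at 0, X6 at 0, X7 at 0, X8 at 0; solve each RREF row for its pivot's exponent:
  r0: exp(X1) + (-1)·1 = 0 ⇒ exp(X1) = 1
  r1: exp(X3) + (0)·1 = 0 ⇒ exp(X3) = 0
Π_3 = X1 · X5

["1", "0", "0", "0", "1", "0", "0", "0"]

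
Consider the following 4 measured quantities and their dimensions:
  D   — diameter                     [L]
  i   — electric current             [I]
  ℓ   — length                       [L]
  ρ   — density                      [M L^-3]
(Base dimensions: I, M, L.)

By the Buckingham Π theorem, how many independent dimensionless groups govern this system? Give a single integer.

Write exponents as rows I,M,L / cols D,i,ℓ,ρ:
  I: [ 0  1  0  0]
  M: [ 0  0  0  1]
  L: [ 1  0  1 -3]
RREF → pivots at {D,i,ρ} ⇒ r = 3
Π count = n − r = 4 − 3 = 1

1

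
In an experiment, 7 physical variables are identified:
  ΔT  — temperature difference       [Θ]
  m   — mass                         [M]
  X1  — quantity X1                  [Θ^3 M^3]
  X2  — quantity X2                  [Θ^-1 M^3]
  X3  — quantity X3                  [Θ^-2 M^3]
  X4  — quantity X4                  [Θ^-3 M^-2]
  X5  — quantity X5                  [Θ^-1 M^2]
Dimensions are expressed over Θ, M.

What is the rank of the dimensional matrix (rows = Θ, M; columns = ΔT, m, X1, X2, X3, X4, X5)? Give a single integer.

2

Dimensional matrix (Θ×M by ΔT×m×X1×X2×X3×X4×X5):
  Θ: [ 1  0  3 -1 -2 -3 -1]
  M: [ 0  1  3  3  3 -2  2]
Row reduction gives pivot columns ΔT,m; rank = 2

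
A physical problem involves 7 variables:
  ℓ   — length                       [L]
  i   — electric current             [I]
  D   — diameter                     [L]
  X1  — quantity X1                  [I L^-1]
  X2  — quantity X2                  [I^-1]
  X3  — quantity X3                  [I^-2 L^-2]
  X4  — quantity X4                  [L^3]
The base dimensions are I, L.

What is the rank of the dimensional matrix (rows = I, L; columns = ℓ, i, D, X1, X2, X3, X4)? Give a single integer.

Exponent matrix [I,L] × [ℓ,i,D,X1,X2,X3,X4]:
  I: [ 0  1  0  1 -1 -2  0]
  L: [ 1  0  1 -1  0 -2  3]
RREF → pivots at {ℓ,i} ⇒ r = 2

2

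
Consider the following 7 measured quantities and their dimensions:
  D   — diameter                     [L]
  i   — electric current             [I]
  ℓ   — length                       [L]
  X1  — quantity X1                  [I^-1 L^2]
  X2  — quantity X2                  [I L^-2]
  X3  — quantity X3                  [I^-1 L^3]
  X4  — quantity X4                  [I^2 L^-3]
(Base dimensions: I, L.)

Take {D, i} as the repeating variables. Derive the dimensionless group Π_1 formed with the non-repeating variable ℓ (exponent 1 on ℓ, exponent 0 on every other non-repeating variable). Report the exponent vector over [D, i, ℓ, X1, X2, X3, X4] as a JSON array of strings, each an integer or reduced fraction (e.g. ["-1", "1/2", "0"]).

Exponent matrix [I,L] × [D,i,ℓ,X1,X2,X3,X4]:
  I: [ 0  1  0 -1  1 -1  2]
  L: [ 1  0  1  2 -2  3 -3]
Echelon form has 2 nonzero rows (pivots: D,i)
Pivot set = {D,i}, free = {ℓ,X1,X2,X3,X4}
RREF:
  r0: [   1    0    1    2   -2    3   -3]
  r1: [   0    1    0   -1    1   -1    2]
Fix exponent of ℓ at 1, X1 at 0, X2 at 0, X3 at 0, X4 at 0; solve each RREF row for its pivot's exponent:
  r0: exp(D) + (1)·1 = 0 ⇒ exp(D) = -1
  r1: exp(i) + (0)·1 = 0 ⇒ exp(i) = 0
Π_1 = D^-1 · ℓ

["-1", "0", "1", "0", "0", "0", "0"]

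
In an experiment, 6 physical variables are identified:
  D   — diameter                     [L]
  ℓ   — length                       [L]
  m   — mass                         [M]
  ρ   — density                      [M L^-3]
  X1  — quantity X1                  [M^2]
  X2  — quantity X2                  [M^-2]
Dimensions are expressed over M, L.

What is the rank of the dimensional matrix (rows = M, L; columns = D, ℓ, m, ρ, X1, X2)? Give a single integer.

Exponent matrix [M,L] × [D,ℓ,m,ρ,X1,X2]:
  M: [ 0  0  1  1  2 -2]
  L: [ 1  1  0 -3  0  0]
RREF → pivots at {D,m} ⇒ r = 2

2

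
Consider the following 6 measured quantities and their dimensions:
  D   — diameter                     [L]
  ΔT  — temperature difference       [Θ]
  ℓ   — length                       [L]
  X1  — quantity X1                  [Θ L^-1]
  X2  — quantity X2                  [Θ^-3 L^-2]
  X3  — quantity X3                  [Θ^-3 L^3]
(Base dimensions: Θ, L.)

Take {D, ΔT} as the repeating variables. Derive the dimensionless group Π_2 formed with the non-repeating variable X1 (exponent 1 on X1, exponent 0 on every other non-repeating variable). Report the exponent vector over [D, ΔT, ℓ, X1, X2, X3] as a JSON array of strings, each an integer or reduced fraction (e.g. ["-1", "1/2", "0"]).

Dimensional matrix (Θ×L by D×ΔT×ℓ×X1×X2×X3):
  Θ: [ 0  1  0  1 -3 -3]
  L: [ 1  0  1 -1 -2  3]
RREF → pivots at {D,ΔT} ⇒ r = 2
Pivot set = {D,ΔT}, free = {ℓ,X1,X2,X3}
RREF:
  r0: [   1    0    1   -1   -2    3]
  r1: [   0    1    0    1   -3   -3]
Fix exponent of X1 at 1, ℓ at 0, X2 at 0, X3 at 0; solve each RREF row for its pivot's exponent:
  r0: exp(D) + (-1)·1 = 0 ⇒ exp(D) = 1
  r1: exp(ΔT) + (1)·1 = 0 ⇒ exp(ΔT) = -1
Π_2 = D · ΔT^-1 · X1

["1", "-1", "0", "1", "0", "0"]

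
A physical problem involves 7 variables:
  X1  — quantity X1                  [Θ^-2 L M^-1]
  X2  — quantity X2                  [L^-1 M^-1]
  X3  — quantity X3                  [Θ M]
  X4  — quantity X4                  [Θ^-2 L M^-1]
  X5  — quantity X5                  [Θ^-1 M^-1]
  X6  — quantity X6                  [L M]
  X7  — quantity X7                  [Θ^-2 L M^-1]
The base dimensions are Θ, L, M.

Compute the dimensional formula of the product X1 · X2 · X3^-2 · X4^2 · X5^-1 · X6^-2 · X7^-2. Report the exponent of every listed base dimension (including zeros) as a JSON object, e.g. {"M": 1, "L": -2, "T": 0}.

Write exponents as rows Θ,L,M / cols X1,X2,X3,X4,X5,X6,X7:
  Θ: [-2  0  1 -2 -1  0 -2]
  L: [ 1 -1  0  1  0  1  1]
  M: [-1 -1  1 -1 -1  1 -1]
  [Θ]: (1)·-2+(1)·0+(-2)·1+(2)·-2+(-1)·-1+(-2)·0+(-2)·-2 = -3
  [L]: (1)·1+(1)·-1+(-2)·0+(2)·1+(-1)·0+(-2)·1+(-2)·1 = -2
  [M]: (1)·-1+(1)·-1+(-2)·1+(2)·-1+(-1)·-1+(-2)·1+(-2)·-1 = -5
⇒ Θ^-3 L^-2 M^-5

{"Θ": -3, "L": -2, "M": -5}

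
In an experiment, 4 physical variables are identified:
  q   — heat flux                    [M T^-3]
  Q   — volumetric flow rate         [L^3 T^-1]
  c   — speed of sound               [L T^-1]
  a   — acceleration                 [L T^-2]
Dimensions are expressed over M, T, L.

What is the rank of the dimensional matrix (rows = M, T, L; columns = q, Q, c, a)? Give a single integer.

Write exponents as rows M,T,L / cols q,Q,c,a:
  M: [ 1  0  0  0]
  T: [-3 -1 -1 -2]
  L: [ 0  3  1  1]
RREF → pivots at {q,Q,c} ⇒ r = 3

3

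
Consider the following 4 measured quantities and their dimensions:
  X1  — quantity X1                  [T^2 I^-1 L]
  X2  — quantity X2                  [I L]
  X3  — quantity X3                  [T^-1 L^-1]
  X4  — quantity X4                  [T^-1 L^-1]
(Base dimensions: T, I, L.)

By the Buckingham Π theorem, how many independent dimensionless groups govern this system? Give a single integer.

Write exponents as rows T,I,L / cols X1,X2,X3,X4:
  T: [ 2  0 -1 -1]
  I: [-1  1  0  0]
  L: [ 1  1 -1 -1]
Echelon form has 2 nonzero rows (pivots: X1,X2)
4 vars − rank 2 = 2 Π groups

2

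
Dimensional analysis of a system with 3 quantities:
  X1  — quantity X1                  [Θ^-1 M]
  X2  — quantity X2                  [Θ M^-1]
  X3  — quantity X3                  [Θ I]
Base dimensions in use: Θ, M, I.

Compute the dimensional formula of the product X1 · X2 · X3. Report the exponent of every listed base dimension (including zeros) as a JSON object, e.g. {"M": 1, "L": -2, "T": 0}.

{"Θ": 1, "M": 0, "I": 1}

Write exponents as rows Θ,M,I / cols X1,X2,X3:
  Θ: [-1  1  1]
  M: [ 1 -1  0]
  I: [ 0  0  1]
  [Θ]: (1)·-1+(1)·1+(1)·1 = 1
  [M]: (1)·1+(1)·-1+(1)·0 = 0
  [I]: (1)·0+(1)·0+(1)·1 = 1
⇒ Θ I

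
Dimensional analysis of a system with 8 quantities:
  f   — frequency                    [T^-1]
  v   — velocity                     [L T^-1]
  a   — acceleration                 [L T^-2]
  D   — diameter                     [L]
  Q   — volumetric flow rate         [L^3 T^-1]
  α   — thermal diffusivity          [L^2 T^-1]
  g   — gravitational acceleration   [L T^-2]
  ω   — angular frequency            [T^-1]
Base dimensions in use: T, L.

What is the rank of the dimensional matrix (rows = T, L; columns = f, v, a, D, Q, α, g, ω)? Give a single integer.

2

Write exponents as rows T,L / cols f,v,a,D,Q,α,g,ω:
  T: [-1 -1 -2  0 -1 -1 -2 -1]
  L: [ 0  1  1  1  3  2  1  0]
RREF → pivots at {f,v} ⇒ r = 2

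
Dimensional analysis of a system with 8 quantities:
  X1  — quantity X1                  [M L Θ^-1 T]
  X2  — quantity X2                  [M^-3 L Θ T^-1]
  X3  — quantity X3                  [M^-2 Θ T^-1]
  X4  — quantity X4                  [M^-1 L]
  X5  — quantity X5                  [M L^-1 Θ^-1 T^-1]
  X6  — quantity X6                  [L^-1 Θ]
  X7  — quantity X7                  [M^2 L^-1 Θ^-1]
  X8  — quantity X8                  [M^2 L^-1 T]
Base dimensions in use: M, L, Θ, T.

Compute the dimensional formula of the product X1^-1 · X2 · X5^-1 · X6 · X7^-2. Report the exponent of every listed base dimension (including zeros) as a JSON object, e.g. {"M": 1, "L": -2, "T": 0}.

Write exponents as rows M,L,Θ,T / cols X1,X2,X3,X4,X5,X6,X7,X8:
  M: [ 1 -3 -2 -1  1  0  2  2]
  L: [ 1  1  0  1 -1 -1 -1 -1]
  Θ: [-1  1  1  0 -1  1 -1  0]
  T: [ 1 -1 -1  0 -1  0  0  1]
  [M]: (-1)·1+(1)·-3+(-1)·1+(1)·0+(-2)·2 = -9
  [L]: (-1)·1+(1)·1+(-1)·-1+(1)·-1+(-2)·-1 = 2
  [Θ]: (-1)·-1+(1)·1+(-1)·-1+(1)·1+(-2)·-1 = 6
  [T]: (-1)·1+(1)·-1+(-1)·-1+(1)·0+(-2)·0 = -1
⇒ M^-9 L^2 Θ^6 T^-1

{"M": -9, "L": 2, "Θ": 6, "T": -1}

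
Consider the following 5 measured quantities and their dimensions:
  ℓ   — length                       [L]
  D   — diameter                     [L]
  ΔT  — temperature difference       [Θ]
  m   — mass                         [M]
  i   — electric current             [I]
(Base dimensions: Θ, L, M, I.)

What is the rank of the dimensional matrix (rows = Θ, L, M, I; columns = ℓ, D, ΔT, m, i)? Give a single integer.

4

Write exponents as rows Θ,L,M,I / cols ℓ,D,ΔT,m,i:
  Θ: [ 0  0  1  0  0]
  L: [ 1  1  0  0  0]
  M: [ 0  0  0  1  0]
  I: [ 0  0  0  0  1]
Echelon form has 4 nonzero rows (pivots: ℓ,ΔT,m,i)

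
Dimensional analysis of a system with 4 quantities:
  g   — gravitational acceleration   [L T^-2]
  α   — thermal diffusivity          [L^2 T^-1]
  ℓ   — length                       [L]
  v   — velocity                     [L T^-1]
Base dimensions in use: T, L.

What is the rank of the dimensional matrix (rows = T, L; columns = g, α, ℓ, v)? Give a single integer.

2

Exponent matrix [T,L] × [g,α,ℓ,v]:
  T: [-2 -1  0 -1]
  L: [ 1  2  1  1]
Row reduction gives pivot columns g,α; rank = 2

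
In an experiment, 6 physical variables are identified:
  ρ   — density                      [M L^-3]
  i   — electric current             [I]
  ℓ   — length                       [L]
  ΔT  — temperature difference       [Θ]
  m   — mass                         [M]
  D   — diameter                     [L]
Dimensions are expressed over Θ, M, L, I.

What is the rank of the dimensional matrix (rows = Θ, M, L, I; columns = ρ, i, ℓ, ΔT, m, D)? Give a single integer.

4

Exponent matrix [Θ,M,L,I] × [ρ,i,ℓ,ΔT,m,D]:
  Θ: [ 0  0  0  1  0  0]
  M: [ 1  0  0  0  1  0]
  L: [-3  0  1  0  0  1]
  I: [ 0  1  0  0  0  0]
RREF → pivots at {ρ,i,ℓ,ΔT} ⇒ r = 4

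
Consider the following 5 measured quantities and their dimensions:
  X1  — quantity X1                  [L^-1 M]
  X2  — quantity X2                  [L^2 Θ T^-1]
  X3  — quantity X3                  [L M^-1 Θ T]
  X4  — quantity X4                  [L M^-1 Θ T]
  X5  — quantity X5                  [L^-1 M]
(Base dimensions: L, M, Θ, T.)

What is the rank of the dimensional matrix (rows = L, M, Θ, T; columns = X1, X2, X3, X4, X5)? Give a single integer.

Write exponents as rows L,M,Θ,T / cols X1,X2,X3,X4,X5:
  L: [-1  2  1  1 -1]
  M: [ 1  0 -1 -1  1]
  Θ: [ 0  1  1  1  0]
  T: [ 0 -1  1  1  0]
Row reduction gives pivot columns X1,X2,X3; rank = 3

3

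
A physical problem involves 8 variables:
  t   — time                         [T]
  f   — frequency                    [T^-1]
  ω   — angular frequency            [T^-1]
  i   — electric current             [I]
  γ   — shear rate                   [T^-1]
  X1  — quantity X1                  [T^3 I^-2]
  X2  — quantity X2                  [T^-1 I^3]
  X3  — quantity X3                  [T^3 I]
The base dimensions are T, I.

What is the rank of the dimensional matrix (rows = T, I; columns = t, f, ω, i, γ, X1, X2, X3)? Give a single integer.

2

Write exponents as rows T,I / cols t,f,ω,i,γ,X1,X2,X3:
  T: [ 1 -1 -1  0 -1  3 -1  3]
  I: [ 0  0  0  1  0 -2  3  1]
Row reduction gives pivot columns t,i; rank = 2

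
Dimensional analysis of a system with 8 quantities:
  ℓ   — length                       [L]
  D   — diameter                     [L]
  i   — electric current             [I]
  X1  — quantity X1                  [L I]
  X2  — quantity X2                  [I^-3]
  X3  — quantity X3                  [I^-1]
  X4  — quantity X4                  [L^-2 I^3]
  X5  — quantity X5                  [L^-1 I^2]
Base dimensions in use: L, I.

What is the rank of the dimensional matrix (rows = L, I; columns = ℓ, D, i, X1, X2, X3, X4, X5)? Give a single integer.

2

Dimensional matrix (L×I by ℓ×D×i×X1×X2×X3×X4×X5):
  L: [ 1  1  0  1  0  0 -2 -1]
  I: [ 0  0  1  1 -3 -1  3  2]
RREF → pivots at {ℓ,i} ⇒ r = 2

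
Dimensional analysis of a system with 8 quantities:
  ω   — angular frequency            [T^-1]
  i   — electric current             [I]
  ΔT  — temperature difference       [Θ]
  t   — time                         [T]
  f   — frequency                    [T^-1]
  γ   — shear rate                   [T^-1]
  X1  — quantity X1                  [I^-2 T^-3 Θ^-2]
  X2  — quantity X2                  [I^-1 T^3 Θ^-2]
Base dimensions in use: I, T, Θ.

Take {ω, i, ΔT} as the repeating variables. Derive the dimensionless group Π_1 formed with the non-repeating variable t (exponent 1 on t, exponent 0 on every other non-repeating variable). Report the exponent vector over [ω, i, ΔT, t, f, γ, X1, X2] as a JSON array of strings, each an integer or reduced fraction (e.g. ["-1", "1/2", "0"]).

["1", "0", "0", "1", "0", "0", "0", "0"]

Write exponents as rows I,T,Θ / cols ω,i,ΔT,t,f,γ,X1,X2:
  I: [ 0  1  0  0  0  0 -2 -1]
  T: [-1  0  0  1 -1 -1 -3  3]
  Θ: [ 0  0  1  0  0  0 -2 -2]
RREF → pivots at {ω,i,ΔT} ⇒ r = 3
Pivot set = {ω,i,ΔT}, free = {t,f,γ,X1,X2}
RREF:
  r0: [   1    0    0   -1    1    1    3   -3]
  r1: [   0    1    0    0    0    0   -2   -1]
  r2: [   0    0    1    0    0    0   -2   -2]
Fix exponent of t at 1, f at 0, γ at 0, X1 at 0, X2 at 0; solve each RREF row for its pivot's exponent:
  r0: exp(ω) + (-1)·1 = 0 ⇒ exp(ω) = 1
  r1: exp(i) + (0)·1 = 0 ⇒ exp(i) = 0
  r2: exp(ΔT) + (0)·1 = 0 ⇒ exp(ΔT) = 0
Π_1 = ω · t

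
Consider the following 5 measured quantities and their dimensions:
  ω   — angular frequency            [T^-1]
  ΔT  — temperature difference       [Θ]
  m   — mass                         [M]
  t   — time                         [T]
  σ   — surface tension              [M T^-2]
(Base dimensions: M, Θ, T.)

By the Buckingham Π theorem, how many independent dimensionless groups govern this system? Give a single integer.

2

Write exponents as rows M,Θ,T / cols ω,ΔT,m,t,σ:
  M: [ 0  0  1  0  1]
  Θ: [ 0  1  0  0  0]
  T: [-1  0  0  1 -2]
RREF → pivots at {ω,ΔT,m} ⇒ r = 3
5 vars − rank 3 = 2 Π groups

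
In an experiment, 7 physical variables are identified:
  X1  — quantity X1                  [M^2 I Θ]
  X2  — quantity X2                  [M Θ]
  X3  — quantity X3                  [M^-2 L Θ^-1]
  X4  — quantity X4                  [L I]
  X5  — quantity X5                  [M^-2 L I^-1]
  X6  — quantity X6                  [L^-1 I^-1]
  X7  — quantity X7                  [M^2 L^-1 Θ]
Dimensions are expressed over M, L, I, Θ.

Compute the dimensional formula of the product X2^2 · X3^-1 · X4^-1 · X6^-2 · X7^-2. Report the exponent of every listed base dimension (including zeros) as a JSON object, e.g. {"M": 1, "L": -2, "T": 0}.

Dimensional matrix (M×L×I×Θ by X1×X2×X3×X4×X5×X6×X7):
  M: [ 2  1 -2  0 -2  0  2]
  L: [ 0  0  1  1  1 -1 -1]
  I: [ 1  0  0  1 -1 -1  0]
  Θ: [ 1  1 -1  0  0  0  1]
  [M]: (2)·1+(-1)·-2+(-1)·0+(-2)·0+(-2)·2 = 0
  [L]: (2)·0+(-1)·1+(-1)·1+(-2)·-1+(-2)·-1 = 2
  [I]: (2)·0+(-1)·0+(-1)·1+(-2)·-1+(-2)·0 = 1
  [Θ]: (2)·1+(-1)·-1+(-1)·0+(-2)·0+(-2)·1 = 1
⇒ L^2 I Θ

{"M": 0, "L": 2, "I": 1, "Θ": 1}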